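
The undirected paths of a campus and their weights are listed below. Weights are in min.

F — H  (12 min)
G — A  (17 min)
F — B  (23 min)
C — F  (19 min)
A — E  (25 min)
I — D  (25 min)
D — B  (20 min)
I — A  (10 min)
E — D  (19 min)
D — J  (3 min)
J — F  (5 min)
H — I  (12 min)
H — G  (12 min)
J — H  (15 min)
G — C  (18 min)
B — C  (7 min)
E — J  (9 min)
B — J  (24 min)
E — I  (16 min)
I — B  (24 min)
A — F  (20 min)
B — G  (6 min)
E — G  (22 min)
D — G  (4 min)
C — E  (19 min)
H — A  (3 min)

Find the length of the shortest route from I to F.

24 min

Compare a few routes:
I–E–J–F: 16+9+5 = 30
I–A–F: 10+20 = 30
I–A–H–F: 10+3+12 = 25
I–H–F: 12+12 = 24
The minimum is 24 min via I–H–F.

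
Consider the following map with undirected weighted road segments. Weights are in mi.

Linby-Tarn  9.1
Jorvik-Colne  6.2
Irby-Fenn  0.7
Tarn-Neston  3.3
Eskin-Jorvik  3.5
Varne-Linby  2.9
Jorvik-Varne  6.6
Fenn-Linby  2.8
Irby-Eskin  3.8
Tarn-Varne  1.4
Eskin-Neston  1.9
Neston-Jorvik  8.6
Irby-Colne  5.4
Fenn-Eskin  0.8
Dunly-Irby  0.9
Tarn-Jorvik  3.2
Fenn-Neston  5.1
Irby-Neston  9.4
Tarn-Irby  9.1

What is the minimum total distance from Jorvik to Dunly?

Compare a few routes:
Jorvik → Eskin → Irby → Dunly: 3.5+3.8+0.9 = 8.2
Jorvik → Eskin → Fenn → Irby → Dunly: 3.5+0.8+0.7+0.9 = 5.9
The minimum is 5.9 mi via Jorvik → Eskin → Fenn → Irby → Dunly.

5.9 mi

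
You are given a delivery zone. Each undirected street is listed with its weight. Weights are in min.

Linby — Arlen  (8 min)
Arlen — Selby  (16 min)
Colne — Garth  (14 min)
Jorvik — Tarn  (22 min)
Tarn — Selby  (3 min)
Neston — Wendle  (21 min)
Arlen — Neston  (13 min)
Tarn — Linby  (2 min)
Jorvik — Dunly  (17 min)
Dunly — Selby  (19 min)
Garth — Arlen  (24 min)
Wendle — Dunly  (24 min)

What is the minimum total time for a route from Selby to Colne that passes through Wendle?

115 min

Best Selby to Wendle: Selby–Dunly–Wendle costing 43
Best Wendle to Colne: Wendle–Neston–Arlen–Garth–Colne costing 72
Total via Wendle: 43 + 72 = 115 min.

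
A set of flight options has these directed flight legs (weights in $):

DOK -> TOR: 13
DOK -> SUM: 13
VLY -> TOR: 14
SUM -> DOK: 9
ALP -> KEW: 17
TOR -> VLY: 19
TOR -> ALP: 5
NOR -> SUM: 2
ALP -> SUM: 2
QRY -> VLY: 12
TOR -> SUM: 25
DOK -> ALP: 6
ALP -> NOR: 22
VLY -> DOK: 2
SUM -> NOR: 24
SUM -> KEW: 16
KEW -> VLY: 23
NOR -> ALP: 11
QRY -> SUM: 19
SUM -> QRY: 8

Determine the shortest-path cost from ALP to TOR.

$24

Candidate routes:
ALP → SUM → DOK → TOR: 2+9+13 = 24
ALP → SUM → QRY → VLY → DOK → TOR: 2+8+12+2+13 = 37
ALP → SUM → QRY → VLY → TOR: 2+8+12+14 = 36
The minimum is $24 via ALP → SUM → DOK → TOR.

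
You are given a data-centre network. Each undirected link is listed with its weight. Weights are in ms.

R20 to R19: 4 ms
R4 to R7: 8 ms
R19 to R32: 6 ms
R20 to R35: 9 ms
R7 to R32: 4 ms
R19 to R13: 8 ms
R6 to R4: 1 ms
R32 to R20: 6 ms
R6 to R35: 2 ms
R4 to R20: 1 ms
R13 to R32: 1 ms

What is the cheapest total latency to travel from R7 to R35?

11 ms

Enumerating some paths:
R7–R4–R6–R35: 8+1+2 = 11
R7–R32–R20–R4–R6–R35: 4+6+1+1+2 = 14
R7–R32–R19–R20–R4–R6–R35: 4+6+4+1+1+2 = 18
The minimum is 11 ms via R7–R4–R6–R35.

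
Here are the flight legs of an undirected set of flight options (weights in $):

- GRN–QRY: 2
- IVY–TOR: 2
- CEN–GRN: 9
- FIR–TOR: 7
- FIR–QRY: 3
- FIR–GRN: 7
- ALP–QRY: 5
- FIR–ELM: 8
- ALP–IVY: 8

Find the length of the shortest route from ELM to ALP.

Enumerating some paths:
ELM - FIR - QRY - ALP: 8+3+5 = 16
ELM - FIR - GRN - QRY - ALP: 8+7+2+5 = 22
ELM - FIR - TOR - IVY - ALP: 8+7+2+8 = 25
The minimum is $16 via ELM - FIR - QRY - ALP.

$16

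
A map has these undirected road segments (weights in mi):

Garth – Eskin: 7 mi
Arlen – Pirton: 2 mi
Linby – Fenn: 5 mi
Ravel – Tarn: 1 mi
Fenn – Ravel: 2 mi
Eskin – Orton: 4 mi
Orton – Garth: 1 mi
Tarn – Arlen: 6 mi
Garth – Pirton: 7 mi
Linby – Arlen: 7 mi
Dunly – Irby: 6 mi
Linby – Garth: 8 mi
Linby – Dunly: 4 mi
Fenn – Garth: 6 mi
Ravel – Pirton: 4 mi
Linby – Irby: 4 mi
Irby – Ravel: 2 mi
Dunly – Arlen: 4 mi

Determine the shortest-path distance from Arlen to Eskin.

Shortest distances from Arlen:
Arlen: 0
Pirton: 2  (via Arlen)
Dunly: 4  (via Arlen)
Tarn: 6  (via Arlen)
Ravel: 6  (via Pirton)
Linby: 7  (via Arlen)
Irby: 8  (via Ravel)
Fenn: 8  (via Ravel)
Garth: 9  (via Pirton)
Orton: 10  (via Garth)
Eskin: 14  (via Orton)
Shortest route: Arlen–Pirton–Garth–Orton–Eskin = 14 mi.

14 mi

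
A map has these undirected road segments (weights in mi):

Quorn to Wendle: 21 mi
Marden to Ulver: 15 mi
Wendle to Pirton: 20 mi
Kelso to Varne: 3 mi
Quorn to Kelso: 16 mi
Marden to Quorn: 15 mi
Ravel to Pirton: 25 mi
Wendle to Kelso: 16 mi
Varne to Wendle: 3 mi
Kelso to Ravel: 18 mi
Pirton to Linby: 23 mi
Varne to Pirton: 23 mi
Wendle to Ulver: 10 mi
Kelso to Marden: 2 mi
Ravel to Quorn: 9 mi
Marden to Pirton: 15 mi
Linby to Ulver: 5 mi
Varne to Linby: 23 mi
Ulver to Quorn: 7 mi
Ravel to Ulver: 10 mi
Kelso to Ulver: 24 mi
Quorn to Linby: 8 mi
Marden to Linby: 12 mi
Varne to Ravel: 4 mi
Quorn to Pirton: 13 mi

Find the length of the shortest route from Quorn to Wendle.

Running Dijkstra from Quorn:
Quorn: 0
Ulver: 7  (via Quorn)
Linby: 8  (via Quorn)
Ravel: 9  (via Quorn)
Varne: 13  (via Ravel)
Pirton: 13  (via Quorn)
Marden: 15  (via Quorn)
Kelso: 16  (via Quorn)
Wendle: 16  (via Varne)
Shortest route: Quorn–Ravel–Varne–Wendle = 16 mi.

16 mi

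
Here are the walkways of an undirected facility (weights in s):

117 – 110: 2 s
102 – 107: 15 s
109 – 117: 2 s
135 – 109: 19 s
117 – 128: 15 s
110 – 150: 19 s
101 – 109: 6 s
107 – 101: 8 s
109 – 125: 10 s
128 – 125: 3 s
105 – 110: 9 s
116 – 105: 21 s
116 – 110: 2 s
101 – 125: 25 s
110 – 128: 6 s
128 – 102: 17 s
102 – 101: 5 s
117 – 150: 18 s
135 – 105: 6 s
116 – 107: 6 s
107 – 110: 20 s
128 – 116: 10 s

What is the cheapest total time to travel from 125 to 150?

Candidate routes:
125 - 128 - 110 - 150: 3+6+19 = 28
125 - 128 - 110 - 117 - 150: 3+6+2+18 = 29
125 - 109 - 117 - 150: 10+2+18 = 30
125 - 109 - 117 - 110 - 150: 10+2+2+19 = 33
Cheapest is 125 - 128 - 110 - 150 at 28 s.

28 s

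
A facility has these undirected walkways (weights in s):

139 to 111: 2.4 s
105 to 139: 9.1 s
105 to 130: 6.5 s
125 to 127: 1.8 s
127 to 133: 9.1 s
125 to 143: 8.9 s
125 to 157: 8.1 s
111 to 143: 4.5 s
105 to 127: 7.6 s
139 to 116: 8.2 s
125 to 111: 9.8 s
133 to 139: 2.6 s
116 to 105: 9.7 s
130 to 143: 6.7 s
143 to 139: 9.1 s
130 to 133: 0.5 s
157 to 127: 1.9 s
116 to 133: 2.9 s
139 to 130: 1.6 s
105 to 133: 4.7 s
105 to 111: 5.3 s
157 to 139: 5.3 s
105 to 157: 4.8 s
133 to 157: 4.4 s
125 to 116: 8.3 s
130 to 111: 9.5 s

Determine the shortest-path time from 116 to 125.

8.3 s

Candidate routes:
116–125: 8.3 = 8.3
116–133–127–125: 2.9+9.1+1.8 = 13.8
116–133–130–139–157–127–125: 2.9+0.5+1.6+5.3+1.9+1.8 = 14
116–133–157–127–125: 2.9+4.4+1.9+1.8 = 11
Cheapest is 116–125 at 8.3 s.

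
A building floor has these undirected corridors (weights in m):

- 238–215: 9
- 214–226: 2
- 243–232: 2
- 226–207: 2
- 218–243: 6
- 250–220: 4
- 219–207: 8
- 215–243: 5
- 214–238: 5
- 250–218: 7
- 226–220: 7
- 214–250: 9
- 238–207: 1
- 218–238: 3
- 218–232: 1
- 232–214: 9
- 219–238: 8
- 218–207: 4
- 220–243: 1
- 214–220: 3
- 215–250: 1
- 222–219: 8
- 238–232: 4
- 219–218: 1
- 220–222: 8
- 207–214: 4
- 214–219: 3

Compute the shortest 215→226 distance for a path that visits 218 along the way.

14 m

Shortest 215→218: 215 → 250 → 218 = 8
Best 218 to 226: 218 → 207 → 226 costing 6
Total via 218: 8 + 6 = 14 m.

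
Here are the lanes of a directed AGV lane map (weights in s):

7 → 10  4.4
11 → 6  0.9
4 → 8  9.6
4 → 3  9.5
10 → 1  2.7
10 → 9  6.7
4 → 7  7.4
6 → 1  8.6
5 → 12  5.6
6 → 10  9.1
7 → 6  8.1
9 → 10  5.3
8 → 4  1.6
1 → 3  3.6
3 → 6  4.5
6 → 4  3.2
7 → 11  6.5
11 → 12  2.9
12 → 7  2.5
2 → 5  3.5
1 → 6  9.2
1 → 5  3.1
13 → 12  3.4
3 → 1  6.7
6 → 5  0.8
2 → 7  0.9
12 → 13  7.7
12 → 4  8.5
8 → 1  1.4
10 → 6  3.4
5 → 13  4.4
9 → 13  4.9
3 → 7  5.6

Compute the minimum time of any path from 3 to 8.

17.3 s

Settle nodes by increasing distance from 3:
3: 0
6: 4.5  (via 3)
5: 5.3  (via 6)
7: 5.6  (via 3)
1: 6.7  (via 3)
4: 7.7  (via 6)
13: 9.7  (via 5)
10: 10  (via 7)
12: 10.9  (via 5)
11: 12.1  (via 7)
9: 16.7  (via 10)
8: 17.3  (via 4)
Shortest route: 3 → 6 → 4 → 8 = 17.3 s.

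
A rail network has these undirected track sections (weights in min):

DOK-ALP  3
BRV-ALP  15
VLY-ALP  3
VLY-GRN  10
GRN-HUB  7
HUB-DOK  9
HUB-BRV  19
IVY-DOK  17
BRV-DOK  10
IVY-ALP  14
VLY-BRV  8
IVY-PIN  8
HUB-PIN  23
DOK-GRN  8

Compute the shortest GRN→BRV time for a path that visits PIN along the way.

Shortest GRN→PIN: GRN–HUB–PIN = 30
Shortest PIN→BRV: PIN–IVY–ALP–VLY–BRV = 33
Total via PIN: 30 + 33 = 63 min.

63 min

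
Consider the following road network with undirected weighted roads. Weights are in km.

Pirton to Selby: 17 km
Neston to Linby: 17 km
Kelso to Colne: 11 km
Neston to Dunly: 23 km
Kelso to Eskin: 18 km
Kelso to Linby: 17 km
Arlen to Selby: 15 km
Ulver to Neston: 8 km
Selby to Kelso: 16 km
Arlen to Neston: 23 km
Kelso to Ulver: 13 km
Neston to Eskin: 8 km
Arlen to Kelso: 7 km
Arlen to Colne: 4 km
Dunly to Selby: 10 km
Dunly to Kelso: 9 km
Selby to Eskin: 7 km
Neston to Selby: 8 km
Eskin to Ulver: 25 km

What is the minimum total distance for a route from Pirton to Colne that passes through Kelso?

Best Pirton to Kelso: Pirton → Selby → Kelso costing 33
Shortest Kelso→Colne: Kelso → Colne = 11
Total via Kelso: 33 + 11 = 44 km.

44 km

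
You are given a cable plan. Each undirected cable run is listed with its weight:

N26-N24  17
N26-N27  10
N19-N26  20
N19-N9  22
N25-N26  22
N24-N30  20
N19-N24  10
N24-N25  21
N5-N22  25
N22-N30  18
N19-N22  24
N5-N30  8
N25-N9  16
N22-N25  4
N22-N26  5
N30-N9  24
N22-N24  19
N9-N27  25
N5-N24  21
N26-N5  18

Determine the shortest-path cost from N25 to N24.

21

Settle nodes by increasing distance from N25:
N25: 0
N22: 4  (via N25)
N26: 9  (via N22)
N9: 16  (via N25)
N27: 19  (via N26)
N24: 21  (via N25)
Shortest route: N25–N24 = 21.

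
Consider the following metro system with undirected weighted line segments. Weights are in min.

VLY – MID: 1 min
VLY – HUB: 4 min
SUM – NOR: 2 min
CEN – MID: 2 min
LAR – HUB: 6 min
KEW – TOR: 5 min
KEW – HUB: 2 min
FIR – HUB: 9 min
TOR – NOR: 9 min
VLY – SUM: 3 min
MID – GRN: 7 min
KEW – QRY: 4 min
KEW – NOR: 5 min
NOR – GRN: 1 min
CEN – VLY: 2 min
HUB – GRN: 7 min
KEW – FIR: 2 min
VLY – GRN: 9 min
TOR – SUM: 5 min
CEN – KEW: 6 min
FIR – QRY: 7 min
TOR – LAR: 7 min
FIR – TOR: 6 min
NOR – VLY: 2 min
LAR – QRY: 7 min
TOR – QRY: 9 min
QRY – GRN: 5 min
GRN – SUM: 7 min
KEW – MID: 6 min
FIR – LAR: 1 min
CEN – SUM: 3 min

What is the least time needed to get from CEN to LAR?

9 min

Compare a few routes:
CEN - VLY - HUB - KEW - FIR - LAR: 2+4+2+2+1 = 11
CEN - KEW - FIR - LAR: 6+2+1 = 9
CEN - MID - KEW - FIR - LAR: 2+6+2+1 = 11
Cheapest is CEN - KEW - FIR - LAR at 9 min.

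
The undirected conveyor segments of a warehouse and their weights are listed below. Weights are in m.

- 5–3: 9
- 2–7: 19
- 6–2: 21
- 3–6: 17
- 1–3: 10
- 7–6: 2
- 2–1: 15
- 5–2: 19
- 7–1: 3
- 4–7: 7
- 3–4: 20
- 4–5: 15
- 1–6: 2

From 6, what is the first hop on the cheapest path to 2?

Enumerating some paths:
6–7–1–2: 2+3+15 = 20
6–1–2: 2+15 = 17
Cheapest is 6–1–2 at 17 m.
So from 6 the first move is to 1.

1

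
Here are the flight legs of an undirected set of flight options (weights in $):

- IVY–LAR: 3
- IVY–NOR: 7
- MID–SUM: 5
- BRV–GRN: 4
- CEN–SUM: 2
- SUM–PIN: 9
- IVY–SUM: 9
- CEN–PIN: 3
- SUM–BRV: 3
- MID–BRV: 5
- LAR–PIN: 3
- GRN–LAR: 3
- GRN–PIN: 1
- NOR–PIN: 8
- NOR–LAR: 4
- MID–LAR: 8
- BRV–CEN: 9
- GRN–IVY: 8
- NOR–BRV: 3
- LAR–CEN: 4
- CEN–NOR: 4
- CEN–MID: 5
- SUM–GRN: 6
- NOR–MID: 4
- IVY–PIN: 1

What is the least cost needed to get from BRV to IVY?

$6

Compare a few routes:
BRV–GRN–LAR–IVY: 4+3+3 = 10
BRV–SUM–CEN–PIN–IVY: 3+2+3+1 = 9
BRV–GRN–PIN–IVY: 4+1+1 = 6
The minimum is $6 via BRV–GRN–PIN–IVY.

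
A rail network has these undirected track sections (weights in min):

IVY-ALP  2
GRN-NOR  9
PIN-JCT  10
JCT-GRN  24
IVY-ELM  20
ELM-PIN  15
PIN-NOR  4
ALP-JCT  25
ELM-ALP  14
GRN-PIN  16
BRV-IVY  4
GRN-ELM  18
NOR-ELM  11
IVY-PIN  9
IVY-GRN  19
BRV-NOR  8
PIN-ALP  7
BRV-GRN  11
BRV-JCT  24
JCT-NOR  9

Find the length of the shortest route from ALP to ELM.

14 min

Settle nodes by increasing distance from ALP:
ALP: 0
IVY: 2  (via ALP)
BRV: 6  (via IVY)
PIN: 7  (via ALP)
NOR: 11  (via PIN)
ELM: 14  (via ALP)
Shortest route: ALP → ELM = 14 min.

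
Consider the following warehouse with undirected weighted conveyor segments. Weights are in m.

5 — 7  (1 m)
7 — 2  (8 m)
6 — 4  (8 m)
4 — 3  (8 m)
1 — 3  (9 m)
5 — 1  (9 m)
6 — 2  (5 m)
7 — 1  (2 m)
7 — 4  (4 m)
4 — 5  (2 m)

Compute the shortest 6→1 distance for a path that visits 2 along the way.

Shortest 6→2: 6–2 = 5
Best 2 to 1: 2–7–1 costing 10
Total via 2: 5 + 10 = 15 m.

15 m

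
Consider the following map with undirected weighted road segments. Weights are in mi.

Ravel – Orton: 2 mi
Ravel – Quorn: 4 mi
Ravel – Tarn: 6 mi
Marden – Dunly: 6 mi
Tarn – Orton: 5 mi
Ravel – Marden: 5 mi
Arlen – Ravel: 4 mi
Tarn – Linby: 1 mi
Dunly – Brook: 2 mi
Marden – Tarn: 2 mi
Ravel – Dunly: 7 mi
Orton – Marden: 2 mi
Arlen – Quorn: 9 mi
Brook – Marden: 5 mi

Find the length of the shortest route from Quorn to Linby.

11 mi

Shortest distances from Quorn:
Quorn: 0
Ravel: 4  (via Quorn)
Orton: 6  (via Ravel)
Marden: 8  (via Orton)
Arlen: 8  (via Ravel)
Tarn: 10  (via Ravel)
Dunly: 11  (via Ravel)
Linby: 11  (via Tarn)
Shortest route: Quorn–Ravel–Tarn–Linby = 11 mi.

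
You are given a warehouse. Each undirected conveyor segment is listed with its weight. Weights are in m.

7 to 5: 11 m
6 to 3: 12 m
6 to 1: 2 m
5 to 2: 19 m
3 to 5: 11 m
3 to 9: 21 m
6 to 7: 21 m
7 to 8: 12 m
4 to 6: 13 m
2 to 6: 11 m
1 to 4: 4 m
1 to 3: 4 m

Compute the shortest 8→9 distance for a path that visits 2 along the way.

Best 8 to 2: 8 → 7 → 5 → 2 costing 42
Shortest 2→9: 2 → 6 → 1 → 3 → 9 = 38
Total via 2: 42 + 38 = 80 m.

80 m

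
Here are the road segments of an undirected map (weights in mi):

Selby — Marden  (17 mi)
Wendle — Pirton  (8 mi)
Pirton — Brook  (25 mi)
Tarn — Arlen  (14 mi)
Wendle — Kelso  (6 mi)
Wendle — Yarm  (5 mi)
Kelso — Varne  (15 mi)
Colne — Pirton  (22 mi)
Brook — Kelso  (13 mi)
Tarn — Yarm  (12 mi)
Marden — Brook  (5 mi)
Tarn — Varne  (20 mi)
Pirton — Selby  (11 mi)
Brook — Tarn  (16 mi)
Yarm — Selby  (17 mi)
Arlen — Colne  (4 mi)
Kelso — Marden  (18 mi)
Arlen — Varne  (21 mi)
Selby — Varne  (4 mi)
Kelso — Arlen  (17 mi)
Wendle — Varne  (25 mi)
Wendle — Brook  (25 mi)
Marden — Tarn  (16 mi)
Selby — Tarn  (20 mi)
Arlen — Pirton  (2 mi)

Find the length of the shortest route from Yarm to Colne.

Enumerating some paths:
Yarm–Tarn–Arlen–Colne: 12+14+4 = 30
Yarm–Wendle–Pirton–Arlen–Colne: 5+8+2+4 = 19
The minimum is 19 mi via Yarm–Wendle–Pirton–Arlen–Colne.

19 mi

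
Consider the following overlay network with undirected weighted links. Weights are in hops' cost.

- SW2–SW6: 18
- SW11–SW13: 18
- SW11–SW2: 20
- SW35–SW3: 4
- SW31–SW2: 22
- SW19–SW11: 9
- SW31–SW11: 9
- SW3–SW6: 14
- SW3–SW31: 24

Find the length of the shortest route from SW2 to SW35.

Enumerating some paths:
SW2 → SW6 → SW3 → SW35: 18+14+4 = 36
SW2 → SW31 → SW3 → SW35: 22+24+4 = 50
Cheapest is SW2 → SW6 → SW3 → SW35 at 36 hops' cost.

36 hops' cost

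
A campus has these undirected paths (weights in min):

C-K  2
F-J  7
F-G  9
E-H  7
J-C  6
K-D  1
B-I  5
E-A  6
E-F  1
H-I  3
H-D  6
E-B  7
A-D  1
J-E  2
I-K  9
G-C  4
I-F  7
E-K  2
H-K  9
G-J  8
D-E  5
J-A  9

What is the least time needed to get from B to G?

Shortest distances from B:
B: 0
I: 5  (via B)
E: 7  (via B)
F: 8  (via E)
H: 8  (via I)
J: 9  (via E)
K: 9  (via E)
D: 10  (via K)
A: 11  (via D)
C: 11  (via K)
G: 15  (via C)
Shortest route: B → E → K → C → G = 15 min.

15 min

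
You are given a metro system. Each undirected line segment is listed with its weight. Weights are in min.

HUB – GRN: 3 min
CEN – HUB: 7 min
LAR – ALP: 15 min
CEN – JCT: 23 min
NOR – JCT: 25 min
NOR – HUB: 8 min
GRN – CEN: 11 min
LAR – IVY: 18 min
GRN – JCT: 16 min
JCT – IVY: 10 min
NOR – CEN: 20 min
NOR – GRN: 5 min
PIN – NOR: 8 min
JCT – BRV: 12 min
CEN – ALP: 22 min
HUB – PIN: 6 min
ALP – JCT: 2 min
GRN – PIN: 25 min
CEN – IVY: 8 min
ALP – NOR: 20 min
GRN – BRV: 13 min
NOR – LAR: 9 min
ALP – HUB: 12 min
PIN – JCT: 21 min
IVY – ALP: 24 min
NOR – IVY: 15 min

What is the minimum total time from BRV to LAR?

27 min

Shortest distances from BRV:
BRV: 0
JCT: 12  (via BRV)
GRN: 13  (via BRV)
ALP: 14  (via JCT)
HUB: 16  (via GRN)
NOR: 18  (via GRN)
PIN: 22  (via HUB)
IVY: 22  (via JCT)
CEN: 23  (via HUB)
LAR: 27  (via NOR)
Shortest route: BRV → GRN → NOR → LAR = 27 min.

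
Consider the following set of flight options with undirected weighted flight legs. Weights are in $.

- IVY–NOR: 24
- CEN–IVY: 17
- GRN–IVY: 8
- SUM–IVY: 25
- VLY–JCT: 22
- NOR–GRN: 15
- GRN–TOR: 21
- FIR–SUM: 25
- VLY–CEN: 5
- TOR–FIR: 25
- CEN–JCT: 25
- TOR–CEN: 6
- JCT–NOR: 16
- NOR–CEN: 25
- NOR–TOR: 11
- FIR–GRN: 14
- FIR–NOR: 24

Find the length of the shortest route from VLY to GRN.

$30

Candidate routes:
VLY–CEN–NOR–GRN: 5+25+15 = 45
VLY–CEN–TOR–NOR–GRN: 5+6+11+15 = 37
VLY–CEN–TOR–GRN: 5+6+21 = 32
VLY–CEN–IVY–GRN: 5+17+8 = 30
The minimum is $30 via VLY–CEN–IVY–GRN.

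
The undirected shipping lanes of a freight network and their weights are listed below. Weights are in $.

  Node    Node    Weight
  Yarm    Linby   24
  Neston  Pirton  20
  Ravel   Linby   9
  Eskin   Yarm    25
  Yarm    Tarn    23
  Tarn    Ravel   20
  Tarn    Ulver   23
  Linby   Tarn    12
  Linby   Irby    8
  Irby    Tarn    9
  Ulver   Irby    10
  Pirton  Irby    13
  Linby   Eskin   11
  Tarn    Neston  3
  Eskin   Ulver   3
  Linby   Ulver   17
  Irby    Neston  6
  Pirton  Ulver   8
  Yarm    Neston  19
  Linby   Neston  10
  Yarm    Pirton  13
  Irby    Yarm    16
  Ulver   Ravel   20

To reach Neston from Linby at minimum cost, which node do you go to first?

Enumerating some paths:
Linby–Irby–Neston: 8+6 = 14
Linby–Neston: 10 = 10
The minimum is $10 via Linby–Neston.
So from Linby the first move is to Neston.

Neston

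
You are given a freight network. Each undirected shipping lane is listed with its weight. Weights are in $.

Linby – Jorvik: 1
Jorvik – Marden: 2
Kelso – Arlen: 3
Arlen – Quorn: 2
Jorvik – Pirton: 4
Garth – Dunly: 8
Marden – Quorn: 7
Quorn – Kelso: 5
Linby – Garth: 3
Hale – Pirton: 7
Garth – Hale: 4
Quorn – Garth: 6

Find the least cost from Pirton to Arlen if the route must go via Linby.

$16

Best Pirton to Linby: Pirton–Jorvik–Linby costing 5
Best Linby to Arlen: Linby–Garth–Quorn–Arlen costing 11
Total via Linby: 5 + 11 = $16.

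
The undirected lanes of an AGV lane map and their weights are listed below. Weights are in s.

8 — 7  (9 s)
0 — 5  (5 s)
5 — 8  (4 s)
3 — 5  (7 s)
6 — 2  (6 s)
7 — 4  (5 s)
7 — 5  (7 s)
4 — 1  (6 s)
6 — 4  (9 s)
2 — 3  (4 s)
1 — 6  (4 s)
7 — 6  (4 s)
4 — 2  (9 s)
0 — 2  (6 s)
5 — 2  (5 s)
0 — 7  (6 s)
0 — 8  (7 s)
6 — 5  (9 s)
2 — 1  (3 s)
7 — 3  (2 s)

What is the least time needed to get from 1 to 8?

12 s

Settle nodes by increasing distance from 1:
1: 0
2: 3  (via 1)
6: 4  (via 1)
4: 6  (via 1)
3: 7  (via 2)
5: 8  (via 2)
7: 8  (via 6)
0: 9  (via 2)
8: 12  (via 5)
Shortest route: 1–2–5–8 = 12 s.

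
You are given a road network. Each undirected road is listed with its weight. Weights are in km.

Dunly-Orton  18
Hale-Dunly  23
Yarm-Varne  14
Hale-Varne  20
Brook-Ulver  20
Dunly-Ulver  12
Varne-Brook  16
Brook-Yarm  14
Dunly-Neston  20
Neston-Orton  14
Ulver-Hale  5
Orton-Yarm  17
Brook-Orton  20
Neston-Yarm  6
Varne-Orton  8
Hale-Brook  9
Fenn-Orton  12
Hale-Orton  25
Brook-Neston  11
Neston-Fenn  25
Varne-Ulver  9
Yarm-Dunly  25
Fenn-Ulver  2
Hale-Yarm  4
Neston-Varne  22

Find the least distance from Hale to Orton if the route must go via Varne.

22 km

Best Hale to Varne: Hale → Ulver → Varne costing 14
Shortest Varne→Orton: Varne → Orton = 8
Total via Varne: 14 + 8 = 22 km.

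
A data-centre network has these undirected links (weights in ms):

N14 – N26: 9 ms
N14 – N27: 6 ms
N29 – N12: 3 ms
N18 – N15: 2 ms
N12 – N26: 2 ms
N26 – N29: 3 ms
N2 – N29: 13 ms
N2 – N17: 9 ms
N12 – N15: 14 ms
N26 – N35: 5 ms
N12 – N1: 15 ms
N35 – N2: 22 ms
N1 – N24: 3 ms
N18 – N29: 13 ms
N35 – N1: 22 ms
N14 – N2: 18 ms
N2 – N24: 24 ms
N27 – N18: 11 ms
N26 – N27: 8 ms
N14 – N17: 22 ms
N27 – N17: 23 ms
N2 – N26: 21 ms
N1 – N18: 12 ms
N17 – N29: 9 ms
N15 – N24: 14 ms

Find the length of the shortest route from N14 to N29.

Candidate routes:
N14 → N26 → N12 → N29: 9+2+3 = 14
N14 → N27 → N26 → N29: 6+8+3 = 17
N14 → N26 → N29: 9+3 = 12
The minimum is 12 ms via N14 → N26 → N29.

12 ms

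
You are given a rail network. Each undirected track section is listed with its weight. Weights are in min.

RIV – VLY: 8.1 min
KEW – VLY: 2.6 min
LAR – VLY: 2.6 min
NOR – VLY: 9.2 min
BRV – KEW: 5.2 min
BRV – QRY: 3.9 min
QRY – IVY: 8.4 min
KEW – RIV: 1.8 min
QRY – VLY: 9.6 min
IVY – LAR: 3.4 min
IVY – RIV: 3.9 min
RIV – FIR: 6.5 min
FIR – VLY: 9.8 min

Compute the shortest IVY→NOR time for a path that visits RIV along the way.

Best IVY to RIV: IVY–RIV costing 3.9
Best RIV to NOR: RIV–KEW–VLY–NOR costing 13.6
Total via RIV: 3.9 + 13.6 = 17.5 min.

17.5 min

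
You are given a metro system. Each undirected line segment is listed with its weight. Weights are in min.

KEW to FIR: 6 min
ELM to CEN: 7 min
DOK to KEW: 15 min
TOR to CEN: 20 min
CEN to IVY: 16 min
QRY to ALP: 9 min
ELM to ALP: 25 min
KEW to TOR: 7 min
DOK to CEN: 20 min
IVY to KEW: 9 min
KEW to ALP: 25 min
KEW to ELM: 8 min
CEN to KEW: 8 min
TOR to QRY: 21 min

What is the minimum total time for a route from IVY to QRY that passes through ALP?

Best IVY to ALP: IVY–KEW–ALP costing 34
Shortest ALP→QRY: ALP–QRY = 9
Total via ALP: 34 + 9 = 43 min.

43 min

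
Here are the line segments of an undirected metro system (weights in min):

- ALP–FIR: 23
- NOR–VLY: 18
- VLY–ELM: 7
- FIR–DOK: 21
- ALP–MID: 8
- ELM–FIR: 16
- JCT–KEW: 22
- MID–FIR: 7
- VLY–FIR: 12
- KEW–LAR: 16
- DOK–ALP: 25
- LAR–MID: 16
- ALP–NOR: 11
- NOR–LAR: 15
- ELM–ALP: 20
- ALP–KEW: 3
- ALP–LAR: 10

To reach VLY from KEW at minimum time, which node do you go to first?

Enumerating some paths:
KEW - ALP - NOR - VLY: 3+11+18 = 32
KEW - ALP - FIR - VLY: 3+23+12 = 38
KEW - ALP - MID - FIR - VLY: 3+8+7+12 = 30
Cheapest is KEW - ALP - MID - FIR - VLY at 30 min.
So from KEW the first move is to ALP.

ALP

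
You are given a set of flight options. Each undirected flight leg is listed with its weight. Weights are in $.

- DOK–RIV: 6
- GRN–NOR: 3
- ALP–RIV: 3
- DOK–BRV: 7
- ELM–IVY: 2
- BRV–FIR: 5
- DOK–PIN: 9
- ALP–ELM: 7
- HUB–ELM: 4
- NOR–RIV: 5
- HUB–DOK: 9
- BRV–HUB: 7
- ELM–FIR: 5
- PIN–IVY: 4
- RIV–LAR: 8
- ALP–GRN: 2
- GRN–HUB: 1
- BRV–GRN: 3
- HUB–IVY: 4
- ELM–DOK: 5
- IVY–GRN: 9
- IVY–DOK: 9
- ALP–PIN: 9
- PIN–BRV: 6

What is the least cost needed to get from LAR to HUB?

$14

Enumerating some paths:
LAR → RIV → ALP → GRN → HUB: 8+3+2+1 = 14
LAR → RIV → ALP → ELM → HUB: 8+3+7+4 = 22
LAR → RIV → DOK → ELM → HUB: 8+6+5+4 = 23
LAR → RIV → NOR → GRN → HUB: 8+5+3+1 = 17
Cheapest is LAR → RIV → ALP → GRN → HUB at $14.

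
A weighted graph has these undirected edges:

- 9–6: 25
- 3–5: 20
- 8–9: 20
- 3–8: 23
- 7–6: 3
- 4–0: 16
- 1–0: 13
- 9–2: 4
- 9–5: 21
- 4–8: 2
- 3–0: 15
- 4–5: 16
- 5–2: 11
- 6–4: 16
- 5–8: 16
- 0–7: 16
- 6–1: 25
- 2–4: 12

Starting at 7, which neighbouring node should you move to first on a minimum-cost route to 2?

Compare a few routes:
7 → 6 → 4 → 2: 3+16+12 = 31
7 → 6 → 9 → 2: 3+25+4 = 32
Cheapest is 7 → 6 → 4 → 2 at 31.
So from 7 the first move is to 6.

6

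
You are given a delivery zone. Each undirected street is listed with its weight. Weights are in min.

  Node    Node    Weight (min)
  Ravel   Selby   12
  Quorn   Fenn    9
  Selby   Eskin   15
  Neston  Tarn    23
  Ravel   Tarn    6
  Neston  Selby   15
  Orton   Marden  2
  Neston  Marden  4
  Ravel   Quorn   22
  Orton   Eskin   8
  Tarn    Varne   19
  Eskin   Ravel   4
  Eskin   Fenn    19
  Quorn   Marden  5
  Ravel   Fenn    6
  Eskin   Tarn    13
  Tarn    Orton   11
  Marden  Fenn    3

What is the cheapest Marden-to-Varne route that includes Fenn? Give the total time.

34 min

Shortest Marden→Fenn: Marden–Fenn = 3
Best Fenn to Varne: Fenn–Ravel–Tarn–Varne costing 31
Total via Fenn: 3 + 31 = 34 min.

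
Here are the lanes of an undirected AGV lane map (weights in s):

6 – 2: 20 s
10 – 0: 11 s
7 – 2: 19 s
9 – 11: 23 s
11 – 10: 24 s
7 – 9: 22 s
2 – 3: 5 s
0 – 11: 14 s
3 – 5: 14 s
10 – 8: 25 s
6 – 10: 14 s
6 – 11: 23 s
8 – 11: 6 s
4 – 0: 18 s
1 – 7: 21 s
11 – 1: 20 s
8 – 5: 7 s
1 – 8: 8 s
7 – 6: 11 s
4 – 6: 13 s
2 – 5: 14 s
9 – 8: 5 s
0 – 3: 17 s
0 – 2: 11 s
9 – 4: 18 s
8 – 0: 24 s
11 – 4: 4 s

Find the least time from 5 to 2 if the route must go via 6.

Best 5 to 6: 5 → 8 → 11 → 4 → 6 costing 30
Best 6 to 2: 6 → 2 costing 20
Total via 6: 30 + 20 = 50 s.

50 s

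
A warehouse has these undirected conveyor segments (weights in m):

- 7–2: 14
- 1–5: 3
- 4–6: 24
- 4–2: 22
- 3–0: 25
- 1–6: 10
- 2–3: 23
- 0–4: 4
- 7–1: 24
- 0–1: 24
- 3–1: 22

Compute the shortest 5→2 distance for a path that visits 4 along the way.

Best 5 to 4: 5–1–0–4 costing 31
Shortest 4→2: 4–2 = 22
Total via 4: 31 + 22 = 53 m.

53 m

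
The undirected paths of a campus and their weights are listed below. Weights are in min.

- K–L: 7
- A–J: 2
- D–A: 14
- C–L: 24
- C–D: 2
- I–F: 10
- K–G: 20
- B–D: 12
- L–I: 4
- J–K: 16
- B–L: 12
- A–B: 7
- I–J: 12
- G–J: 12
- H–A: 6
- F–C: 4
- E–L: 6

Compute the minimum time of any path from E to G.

Candidate routes:
E → L → I → J → G: 6+4+12+12 = 34
E → L → K → G: 6+7+20 = 33
The minimum is 33 min via E → L → K → G.

33 min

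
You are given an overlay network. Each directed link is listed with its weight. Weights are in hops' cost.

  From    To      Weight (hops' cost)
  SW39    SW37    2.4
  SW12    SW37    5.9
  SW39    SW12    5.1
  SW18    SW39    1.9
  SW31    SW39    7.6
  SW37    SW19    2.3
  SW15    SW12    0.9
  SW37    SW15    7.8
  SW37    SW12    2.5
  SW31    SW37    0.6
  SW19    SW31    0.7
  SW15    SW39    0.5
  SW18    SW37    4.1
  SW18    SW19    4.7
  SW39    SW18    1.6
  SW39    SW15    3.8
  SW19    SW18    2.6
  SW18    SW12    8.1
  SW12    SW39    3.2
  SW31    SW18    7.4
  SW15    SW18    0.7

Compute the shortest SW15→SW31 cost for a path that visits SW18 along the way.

6.1 hops' cost

Shortest SW15→SW18: SW15 → SW18 = 0.7
Best SW18 to SW31: SW18 → SW19 → SW31 costing 5.4
Total via SW18: 0.7 + 5.4 = 6.1 hops' cost.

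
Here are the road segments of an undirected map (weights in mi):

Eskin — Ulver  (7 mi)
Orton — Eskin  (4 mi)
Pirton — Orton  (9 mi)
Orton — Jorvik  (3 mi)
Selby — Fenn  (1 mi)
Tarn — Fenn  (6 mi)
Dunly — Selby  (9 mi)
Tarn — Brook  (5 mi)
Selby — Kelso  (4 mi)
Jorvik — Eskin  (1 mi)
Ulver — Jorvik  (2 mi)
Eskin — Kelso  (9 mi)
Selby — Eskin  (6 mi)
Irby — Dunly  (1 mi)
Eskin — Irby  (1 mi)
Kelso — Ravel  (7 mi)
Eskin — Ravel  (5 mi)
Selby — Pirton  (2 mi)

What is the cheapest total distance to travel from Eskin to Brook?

Enumerating some paths:
Eskin–Kelso–Selby–Fenn–Tarn–Brook: 9+4+1+6+5 = 25
Eskin–Irby–Dunly–Selby–Fenn–Tarn–Brook: 1+1+9+1+6+5 = 23
Eskin–Selby–Fenn–Tarn–Brook: 6+1+6+5 = 18
The minimum is 18 mi via Eskin–Selby–Fenn–Tarn–Brook.

18 mi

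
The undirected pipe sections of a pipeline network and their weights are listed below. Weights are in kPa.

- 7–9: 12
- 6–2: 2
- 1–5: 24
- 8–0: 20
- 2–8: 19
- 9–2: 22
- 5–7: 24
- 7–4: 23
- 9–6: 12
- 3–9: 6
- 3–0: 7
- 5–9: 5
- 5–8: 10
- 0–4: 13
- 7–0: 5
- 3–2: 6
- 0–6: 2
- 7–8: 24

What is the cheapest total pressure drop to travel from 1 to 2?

Candidate routes:
1 - 5 - 9 - 6 - 2: 24+5+12+2 = 43
1 - 5 - 9 - 3 - 2: 24+5+6+6 = 41
1 - 5 - 9 - 3 - 0 - 6 - 2: 24+5+6+7+2+2 = 46
1 - 5 - 9 - 7 - 0 - 6 - 2: 24+5+12+5+2+2 = 50
Cheapest is 1 - 5 - 9 - 3 - 2 at 41 kPa.

41 kPa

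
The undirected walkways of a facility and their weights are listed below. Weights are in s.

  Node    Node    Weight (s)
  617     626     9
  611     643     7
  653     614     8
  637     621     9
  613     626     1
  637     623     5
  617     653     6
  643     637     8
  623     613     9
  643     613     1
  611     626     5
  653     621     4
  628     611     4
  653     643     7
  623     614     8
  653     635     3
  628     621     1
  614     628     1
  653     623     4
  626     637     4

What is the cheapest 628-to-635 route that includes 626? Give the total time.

Best 628 to 626: 628–611–626 costing 9
Best 626 to 635: 626–613–643–653–635 costing 12
Total via 626: 9 + 12 = 21 s.

21 s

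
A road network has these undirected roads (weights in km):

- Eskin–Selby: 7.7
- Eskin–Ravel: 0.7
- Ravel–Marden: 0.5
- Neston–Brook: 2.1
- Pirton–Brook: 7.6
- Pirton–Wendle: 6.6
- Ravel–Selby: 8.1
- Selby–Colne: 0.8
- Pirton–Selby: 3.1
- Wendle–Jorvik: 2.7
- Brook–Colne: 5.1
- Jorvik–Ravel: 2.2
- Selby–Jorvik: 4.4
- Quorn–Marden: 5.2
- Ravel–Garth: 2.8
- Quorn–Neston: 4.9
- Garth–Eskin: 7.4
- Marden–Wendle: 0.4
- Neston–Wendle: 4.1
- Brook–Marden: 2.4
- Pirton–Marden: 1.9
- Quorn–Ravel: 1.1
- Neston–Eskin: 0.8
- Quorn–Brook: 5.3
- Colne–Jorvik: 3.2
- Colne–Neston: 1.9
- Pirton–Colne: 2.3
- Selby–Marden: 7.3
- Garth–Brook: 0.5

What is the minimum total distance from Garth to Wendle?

Settle nodes by increasing distance from Garth:
Garth: 0
Brook: 0.5  (via Garth)
Neston: 2.6  (via Brook)
Ravel: 2.8  (via Garth)
Marden: 2.9  (via Brook)
Wendle: 3.3  (via Marden)
Shortest route: Garth → Brook → Marden → Wendle = 3.3 km.

3.3 km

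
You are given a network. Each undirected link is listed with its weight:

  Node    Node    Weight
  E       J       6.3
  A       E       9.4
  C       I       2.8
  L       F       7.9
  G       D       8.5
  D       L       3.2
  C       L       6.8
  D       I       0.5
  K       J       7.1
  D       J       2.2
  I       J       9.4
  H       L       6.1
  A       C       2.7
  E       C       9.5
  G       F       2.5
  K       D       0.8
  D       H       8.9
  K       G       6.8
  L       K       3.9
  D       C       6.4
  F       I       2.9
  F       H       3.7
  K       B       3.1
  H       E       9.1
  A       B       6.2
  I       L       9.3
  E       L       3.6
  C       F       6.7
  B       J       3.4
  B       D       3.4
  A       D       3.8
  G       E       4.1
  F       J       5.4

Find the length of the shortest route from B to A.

6.2

Settle nodes by increasing distance from B:
B: 0
K: 3.1  (via B)
D: 3.4  (via B)
J: 3.4  (via B)
I: 3.9  (via D)
A: 6.2  (via B)
Shortest route: B → A = 6.2.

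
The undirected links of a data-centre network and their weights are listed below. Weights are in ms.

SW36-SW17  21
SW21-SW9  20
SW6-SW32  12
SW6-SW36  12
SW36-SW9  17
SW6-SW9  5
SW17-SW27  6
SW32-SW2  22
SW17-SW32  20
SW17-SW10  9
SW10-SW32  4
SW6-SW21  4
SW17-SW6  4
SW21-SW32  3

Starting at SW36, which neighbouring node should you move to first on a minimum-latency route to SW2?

Enumerating some paths:
SW36 - SW6 - SW21 - SW32 - SW2: 12+4+3+22 = 41
SW36 - SW6 - SW32 - SW2: 12+12+22 = 46
Cheapest is SW36 - SW6 - SW21 - SW32 - SW2 at 41 ms.
So from SW36 the first move is to SW6.

SW6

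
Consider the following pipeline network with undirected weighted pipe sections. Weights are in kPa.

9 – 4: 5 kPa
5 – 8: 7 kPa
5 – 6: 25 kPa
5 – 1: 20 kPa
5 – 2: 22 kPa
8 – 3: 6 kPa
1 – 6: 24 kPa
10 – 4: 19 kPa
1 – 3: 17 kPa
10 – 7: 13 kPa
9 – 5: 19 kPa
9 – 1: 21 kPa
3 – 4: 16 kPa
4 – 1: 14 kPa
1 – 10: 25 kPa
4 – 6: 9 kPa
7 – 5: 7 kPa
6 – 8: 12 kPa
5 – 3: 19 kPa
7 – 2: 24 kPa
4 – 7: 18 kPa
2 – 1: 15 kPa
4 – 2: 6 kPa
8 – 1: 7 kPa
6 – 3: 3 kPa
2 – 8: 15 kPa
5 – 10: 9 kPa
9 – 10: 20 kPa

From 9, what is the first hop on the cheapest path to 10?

Compare a few routes:
9 - 10: 20 = 20
9 - 5 - 10: 19+9 = 28
9 - 4 - 7 - 10: 5+18+13 = 36
9 - 4 - 10: 5+19 = 24
The minimum is 20 kPa via 9 - 10.
So from 9 the first move is to 10.

10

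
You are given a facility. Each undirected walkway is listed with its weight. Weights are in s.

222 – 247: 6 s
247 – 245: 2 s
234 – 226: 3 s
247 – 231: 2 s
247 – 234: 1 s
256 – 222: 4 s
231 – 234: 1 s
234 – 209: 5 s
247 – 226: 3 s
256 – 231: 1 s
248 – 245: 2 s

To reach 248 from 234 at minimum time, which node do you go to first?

247

Enumerating some paths:
234 - 231 - 247 - 245 - 248: 1+2+2+2 = 7
234 - 247 - 245 - 248: 1+2+2 = 5
Cheapest is 234 - 247 - 245 - 248 at 5 s.
So from 234 the first move is to 247.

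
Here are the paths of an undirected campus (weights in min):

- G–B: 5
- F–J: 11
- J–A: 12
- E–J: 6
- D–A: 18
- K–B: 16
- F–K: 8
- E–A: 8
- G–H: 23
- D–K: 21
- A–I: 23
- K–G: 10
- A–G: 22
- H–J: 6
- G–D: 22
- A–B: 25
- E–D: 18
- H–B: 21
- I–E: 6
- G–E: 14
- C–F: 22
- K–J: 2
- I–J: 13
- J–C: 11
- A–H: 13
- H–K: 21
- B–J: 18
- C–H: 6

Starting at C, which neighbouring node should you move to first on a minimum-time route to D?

Enumerating some paths:
C - J - E - D: 11+6+18 = 35
C - H - J - K - D: 6+6+2+21 = 35
C - J - K - D: 11+2+21 = 34
The minimum is 34 min via C - J - K - D.
So from C the first move is to J.

J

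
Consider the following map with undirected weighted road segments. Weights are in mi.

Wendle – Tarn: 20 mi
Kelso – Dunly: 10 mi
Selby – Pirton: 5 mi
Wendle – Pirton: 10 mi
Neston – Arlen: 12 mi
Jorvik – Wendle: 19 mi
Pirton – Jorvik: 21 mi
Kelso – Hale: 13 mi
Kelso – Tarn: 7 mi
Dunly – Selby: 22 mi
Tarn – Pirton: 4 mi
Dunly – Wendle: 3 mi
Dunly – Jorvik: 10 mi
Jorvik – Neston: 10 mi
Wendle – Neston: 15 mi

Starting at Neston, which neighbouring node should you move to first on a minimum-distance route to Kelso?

Candidate routes:
Neston–Jorvik–Dunly–Kelso: 10+10+10 = 30
Neston–Wendle–Dunly–Kelso: 15+3+10 = 28
The minimum is 28 mi via Neston–Wendle–Dunly–Kelso.
So from Neston the first move is to Wendle.

Wendle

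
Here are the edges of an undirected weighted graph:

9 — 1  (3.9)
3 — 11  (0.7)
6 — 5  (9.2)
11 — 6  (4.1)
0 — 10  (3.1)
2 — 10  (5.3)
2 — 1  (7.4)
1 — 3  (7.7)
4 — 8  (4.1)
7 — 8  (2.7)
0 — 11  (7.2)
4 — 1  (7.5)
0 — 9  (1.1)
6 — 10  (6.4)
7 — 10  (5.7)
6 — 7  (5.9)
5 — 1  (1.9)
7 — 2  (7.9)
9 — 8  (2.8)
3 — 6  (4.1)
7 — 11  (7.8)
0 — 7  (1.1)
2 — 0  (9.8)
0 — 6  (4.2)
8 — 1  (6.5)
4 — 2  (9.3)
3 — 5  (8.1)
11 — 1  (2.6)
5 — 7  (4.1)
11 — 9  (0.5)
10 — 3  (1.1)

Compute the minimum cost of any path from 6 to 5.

Settle nodes by increasing distance from 6:
6: 0
3: 4.1  (via 6)
11: 4.1  (via 6)
0: 4.2  (via 6)
9: 4.6  (via 11)
10: 5.2  (via 3)
7: 5.3  (via 0)
1: 6.7  (via 11)
8: 7.4  (via 9)
5: 8.6  (via 1)
Shortest route: 6–11–1–5 = 8.6.

8.6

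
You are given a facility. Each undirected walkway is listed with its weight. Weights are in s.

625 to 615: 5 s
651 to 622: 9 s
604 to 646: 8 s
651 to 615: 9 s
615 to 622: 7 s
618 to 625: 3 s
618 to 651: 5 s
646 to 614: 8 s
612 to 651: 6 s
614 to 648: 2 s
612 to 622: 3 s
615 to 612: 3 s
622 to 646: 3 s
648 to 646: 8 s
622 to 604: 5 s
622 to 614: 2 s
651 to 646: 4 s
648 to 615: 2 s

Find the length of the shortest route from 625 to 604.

16 s

Candidate routes:
625 - 618 - 651 - 646 - 604: 3+5+4+8 = 20
625 - 615 - 622 - 604: 5+7+5 = 17
625 - 618 - 651 - 646 - 622 - 604: 3+5+4+3+5 = 20
625 - 615 - 612 - 622 - 604: 5+3+3+5 = 16
Cheapest is 625 - 615 - 612 - 622 - 604 at 16 s.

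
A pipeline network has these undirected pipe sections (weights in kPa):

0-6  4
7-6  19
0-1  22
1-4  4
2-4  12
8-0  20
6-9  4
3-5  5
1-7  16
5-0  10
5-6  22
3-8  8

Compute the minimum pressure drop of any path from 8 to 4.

Shortest distances from 8:
8: 0
3: 8  (via 8)
5: 13  (via 3)
0: 20  (via 8)
6: 24  (via 0)
9: 28  (via 6)
1: 42  (via 0)
7: 43  (via 6)
4: 46  (via 1)
Shortest route: 8 → 0 → 1 → 4 = 46 kPa.

46 kPa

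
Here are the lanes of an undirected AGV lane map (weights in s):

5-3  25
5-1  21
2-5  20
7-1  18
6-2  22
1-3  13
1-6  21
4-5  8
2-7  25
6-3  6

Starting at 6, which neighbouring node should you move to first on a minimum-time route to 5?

3

Candidate routes:
6 → 3 → 5: 6+25 = 31
6 → 3 → 1 → 5: 6+13+21 = 40
6 → 2 → 5: 22+20 = 42
6 → 1 → 5: 21+21 = 42
Cheapest is 6 → 3 → 5 at 31 s.
So from 6 the first move is to 3.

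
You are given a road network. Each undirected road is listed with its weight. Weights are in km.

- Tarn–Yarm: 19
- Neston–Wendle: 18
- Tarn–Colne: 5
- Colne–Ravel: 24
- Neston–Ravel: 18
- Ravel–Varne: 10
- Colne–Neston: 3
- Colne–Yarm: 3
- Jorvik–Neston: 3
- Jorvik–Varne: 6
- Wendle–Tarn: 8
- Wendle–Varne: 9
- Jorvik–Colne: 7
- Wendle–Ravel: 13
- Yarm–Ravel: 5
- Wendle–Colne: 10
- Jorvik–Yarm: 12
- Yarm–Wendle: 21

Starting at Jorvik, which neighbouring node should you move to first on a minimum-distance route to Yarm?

Candidate routes:
Jorvik → Neston → Colne → Yarm: 3+3+3 = 9
Jorvik → Colne → Yarm: 7+3 = 10
Jorvik → Yarm: 12 = 12
Jorvik → Varne → Ravel → Yarm: 6+10+5 = 21
Cheapest is Jorvik → Neston → Colne → Yarm at 9 km.
So from Jorvik the first move is to Neston.

Neston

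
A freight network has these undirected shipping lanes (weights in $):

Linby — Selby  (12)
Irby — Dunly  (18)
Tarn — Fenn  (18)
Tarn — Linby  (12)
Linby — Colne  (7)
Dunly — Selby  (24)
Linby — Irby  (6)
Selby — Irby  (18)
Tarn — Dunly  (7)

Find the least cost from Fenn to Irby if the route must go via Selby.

$60

Best Fenn to Selby: Fenn → Tarn → Linby → Selby costing 42
Best Selby to Irby: Selby → Irby costing 18
Total via Selby: 42 + 18 = $60.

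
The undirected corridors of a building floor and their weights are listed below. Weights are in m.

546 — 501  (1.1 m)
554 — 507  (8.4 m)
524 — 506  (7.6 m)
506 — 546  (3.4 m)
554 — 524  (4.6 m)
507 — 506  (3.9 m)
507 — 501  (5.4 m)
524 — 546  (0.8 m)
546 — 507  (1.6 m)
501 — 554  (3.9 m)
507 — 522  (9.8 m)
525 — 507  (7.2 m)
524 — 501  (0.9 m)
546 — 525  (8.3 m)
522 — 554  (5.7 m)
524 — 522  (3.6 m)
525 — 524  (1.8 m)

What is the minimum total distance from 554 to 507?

Candidate routes:
554–524–546–507: 4.6+0.8+1.6 = 7
554–501–546–507: 3.9+1.1+1.6 = 6.6
Cheapest is 554–501–546–507 at 6.6 m.

6.6 m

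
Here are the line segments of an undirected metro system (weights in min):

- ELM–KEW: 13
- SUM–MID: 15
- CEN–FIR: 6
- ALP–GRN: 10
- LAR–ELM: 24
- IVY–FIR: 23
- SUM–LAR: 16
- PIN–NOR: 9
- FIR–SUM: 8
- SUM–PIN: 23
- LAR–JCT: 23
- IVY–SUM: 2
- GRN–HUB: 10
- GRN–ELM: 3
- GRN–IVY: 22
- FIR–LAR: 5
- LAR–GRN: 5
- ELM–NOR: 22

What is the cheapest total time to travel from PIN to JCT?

59 min

Settle nodes by increasing distance from PIN:
PIN: 0
NOR: 9  (via PIN)
SUM: 23  (via PIN)
IVY: 25  (via SUM)
FIR: 31  (via SUM)
ELM: 31  (via NOR)
GRN: 34  (via ELM)
LAR: 36  (via FIR)
CEN: 37  (via FIR)
MID: 38  (via SUM)
ALP: 44  (via GRN)
KEW: 44  (via ELM)
HUB: 44  (via GRN)
JCT: 59  (via LAR)
Shortest route: PIN → SUM → FIR → LAR → JCT = 59 min.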